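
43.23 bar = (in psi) 627. Check: 1 bar = 100000 Pa, so 43.23 bar = 43.23 * 100000 = 4323000 Pa. 1 psi = 6894.7573 Pa, so 4323000 Pa = 4323000 / 6894.7573 = 626.99814 psi ≈ 627 psi (4 s.f.).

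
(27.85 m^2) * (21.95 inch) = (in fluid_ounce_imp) 5.465e+05. Check: 27.85 m^2 is already in m^2. 1 inch = 0.0254 m, so 21.95 inch = 21.95 * 0.0254 = 0.55753 m. Combine: 27.85 m^2 * 0.55753 m = 15.527211 m^3. 1 fluid_ounce_imp = 2.8413063e-05 m^3, so 15.527211 m^3 = 15.527211 / 2.8413063e-05 = 546481.41 fluid_ounce_imp ≈ 5.465e+05 fluid_ounce_imp (4 s.f.).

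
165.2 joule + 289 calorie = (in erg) 165.2 joule = 165.2 J. 1 calorie = 4.184 J, so 289 calorie = 289 * 4.184 = 1209.176 J. Sum: 165.2 + 1209.176 = 1374.376 J. 1 erg = 1e-07 J, so 1374.376 J = 1374.376 / 1e-07 = 1.374376e+10 erg ≈ 1.374e+10 erg (4 s.f.). Final answer: 1.374e+10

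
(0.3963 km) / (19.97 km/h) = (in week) 1 km = 1000 m, so 0.3963 km = 0.3963 * 1000 = 396.3 m. 1 km/h = 0.27777778 m/s, so 19.97 km/h = 19.97 * 0.27777778 = 5.5472222 m/s. Combine: 396.3 m / 5.5472222 m/s = 71.441162 s. 1 week = 604800 s, so 71.441162 s = 71.441162 / 604800 = 0.00011812361 week ≈ 0.0001181 week (4 s.f.). Final answer: 0.0001181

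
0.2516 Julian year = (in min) 1 Julian year = 31557600 s, so 0.2516 Julian year = 0.2516 * 31557600 = 7939892.2 s. 1 min = 60 s, so 7939892.2 s = 7939892.2 / 60 = 132331.54 min ≈ 1.323e+05 min (4 s.f.). Final answer: 1.323e+05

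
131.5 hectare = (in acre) 1 hectare = 10000 m^2, so 131.5 hectare = 131.5 * 10000 = 1315000 m^2. 1 acre = 4046.8564 m^2, so 1315000 m^2 = 1315000 / 4046.8564 = 324.94358 acre ≈ 324.9 acre (4 s.f.). Final answer: 324.9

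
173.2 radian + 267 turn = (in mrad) 1.851e+06. Check: 173.2 radian = 173.2 rad. 1 turn = 6.2831853 rad, so 267 turn = 267 * 6.2831853 = 1677.6105 rad. Sum: 173.2 + 1677.6105 = 1850.8105 rad. 1 mrad = 0.001 rad, so 1850.8105 rad = 1850.8105 / 0.001 = 1850810.5 mrad ≈ 1.851e+06 mrad (4 s.f.).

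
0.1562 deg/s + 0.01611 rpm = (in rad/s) 1 deg/s = 0.017453293 rad/s, so 0.1562 deg/s = 0.1562 * 0.017453293 = 0.0027262043 rad/s. 1 rpm = 0.10471976 rad/s, so 0.01611 rpm = 0.01611 * 0.10471976 = 0.0016870353 rad/s. Sum: 0.0027262043 + 0.0016870353 = 0.0044132395 rad/s. Result: 0.0044132395 rad/s ≈ 0.004413 rad/s (4 s.f.). Final answer: 0.004413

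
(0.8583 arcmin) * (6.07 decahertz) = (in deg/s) 0.8683. Check: 1 arcmin = 0.00029088821 rad, so 0.8583 arcmin = 0.8583 * 0.00029088821 = 0.00024966935 rad. 1 decahertz = 10 Hz, so 6.07 decahertz = 6.07 * 10 = 60.7 Hz. Combine: 0.00024966935 rad * 60.7 Hz = 0.01515493 rad/s. 1 deg/s = 0.017453293 rad/s, so 0.01515493 rad/s = 0.01515493 / 0.017453293 = 0.8683135 deg/s ≈ 0.8683 deg/s (4 s.f.).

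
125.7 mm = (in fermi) 1.257e+14. Check: 1 mm = 0.001 m, so 125.7 mm = 125.7 * 0.001 = 0.1257 m. 1 fermi = 1e-15 m, so 0.1257 m = 0.1257 / 1e-15 = 1.257e+14 fermi.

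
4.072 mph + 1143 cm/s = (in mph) 29.64. Check: 1 mph = 0.44704 m/s, so 4.072 mph = 4.072 * 0.44704 = 1.8203469 m/s. 1 cm/s = 0.01 m/s, so 1143 cm/s = 1143 * 0.01 = 11.43 m/s. Sum: 1.8203469 + 11.43 = 13.250347 m/s. 1 mph = 0.44704 m/s, so 13.250347 m/s = 13.250347 / 0.44704 = 29.640182 mph ≈ 29.64 mph (4 s.f.).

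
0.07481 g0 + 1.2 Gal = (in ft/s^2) 1 g0 = 9.80665 m/s^2, so 0.07481 g0 = 0.07481 * 9.80665 = 0.73363549 m/s^2. 1 Gal = 0.01 m/s^2, so 1.2 Gal = 1.2 * 0.01 = 0.012 m/s^2. Sum: 0.73363549 + 0.012 = 0.74563549 m/s^2. 1 ft/s^2 = 0.3048 m/s^2, so 0.74563549 m/s^2 = 0.74563549 / 0.3048 = 2.4463107 ft/s^2 ≈ 2.446 ft/s^2 (4 s.f.). Final answer: 2.446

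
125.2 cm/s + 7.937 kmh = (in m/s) 3.457. Check: 1 cm/s = 0.01 m/s, so 125.2 cm/s = 125.2 * 0.01 = 1.252 m/s. 1 kmh = 0.27777778 m/s, so 7.937 kmh = 7.937 * 0.27777778 = 2.2047222 m/s. Sum: 1.252 + 2.2047222 = 3.4567222 m/s. Result: 3.4567222 m/s ≈ 3.457 m/s (4 s.f.).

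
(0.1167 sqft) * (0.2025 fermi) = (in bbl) 1 sqft = 0.09290304 m^2, so 0.1167 sqft = 0.1167 * 0.09290304 = 0.010841785 m^2. 1 fermi = 1e-15 m, so 0.2025 fermi = 0.2025 * 1e-15 = 2.025e-16 m. Combine: 0.010841785 m^2 * 2.025e-16 m = 2.1954614e-18 m^3. 1 bbl = 0.15898729 m^3, so 2.1954614e-18 m^3 = 2.1954614e-18 / 0.15898729 = 1.3809037e-17 bbl ≈ 1.381e-17 bbl (4 s.f.). Final answer: 1.381e-17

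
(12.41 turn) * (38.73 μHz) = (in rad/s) 0.00302. Check: 1 turn = 6.2831853 rad, so 12.41 turn = 12.41 * 6.2831853 = 77.97433 rad. 1 μHz = 1e-06 Hz, so 38.73 μHz = 38.73 * 1e-06 = 3.873e-05 Hz. Combine: 77.97433 rad * 3.873e-05 Hz = 0.0030199458 rad/s. Result: 0.0030199458 rad/s ≈ 0.00302 rad/s (4 s.f.).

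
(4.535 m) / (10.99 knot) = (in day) 9.284e-06. Check: 4.535 m is already in m. 1 knot = 0.51444444 m/s, so 10.99 knot = 10.99 * 0.51444444 = 5.6537444 m/s. Combine: 4.535 m / 5.6537444 m/s = 0.80212327 s. 1 day = 86400 s, so 0.80212327 s = 0.80212327 / 86400 = 9.2838342e-06 day ≈ 9.284e-06 day (4 s.f.).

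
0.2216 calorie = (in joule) 0.9272. Check: 1 calorie = 4.184 J, so 0.2216 calorie = 0.2216 * 4.184 = 0.9271744 J. 0.9271744 J = 0.9271744 joule ≈ 0.9272 joule (4 s.f.).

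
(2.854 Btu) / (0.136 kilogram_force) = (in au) 1.509e-08. Check: 1 Btu = 1055.0559 J, so 2.854 Btu = 2.854 * 1055.0559 = 3011.1294 J. 1 kilogram_force = 9.80665 N, so 0.136 kilogram_force = 0.136 * 9.80665 = 1.3337044 N. Combine: 3011.1294 J / 1.3337044 N = 2257.7187 m. 1 au = 1.4959787e+11 m, so 2257.7187 m = 2257.7187 / 1.4959787e+11 = 1.5091918e-08 au ≈ 1.509e-08 au (4 s.f.).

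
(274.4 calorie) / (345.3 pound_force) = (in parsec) 1 calorie = 4.184 J, so 274.4 calorie = 274.4 * 4.184 = 1148.0896 J. 1 pound_force = 4.4482216 N, so 345.3 pound_force = 345.3 * 4.4482216 = 1535.9709 N. Combine: 1148.0896 J / 1535.9709 N = 0.74746832 m. 1 parsec = 3.0856776e+16 m, so 0.74746832 m = 0.74746832 / 3.0856776e+16 = 2.4223798e-17 parsec ≈ 2.422e-17 parsec (4 s.f.). Final answer: 2.422e-17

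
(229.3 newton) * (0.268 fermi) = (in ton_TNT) 1.469e-23. Check: 229.3 newton = 229.3 N. 1 fermi = 1e-15 m, so 0.268 fermi = 0.268 * 1e-15 = 2.68e-16 m. Combine: 229.3 N * 2.68e-16 m = 6.14524e-14 J. 1 ton_TNT = 4.184e+09 J, so 6.14524e-14 J = 6.14524e-14 / 4.184e+09 = 1.4687476e-23 ton_TNT ≈ 1.469e-23 ton_TNT (4 s.f.).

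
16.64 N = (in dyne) 1 dyne = 1e-05 N, so 16.64 N = 16.64 / 1e-05 = 1664000 dyne ≈ 1.664e+06 dyne (4 s.f.). Final answer: 1.664e+06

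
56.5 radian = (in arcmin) 1.942e+05. Check: 56.5 radian = 56.5 rad. 1 arcmin = 0.00029088821 rad, so 56.5 rad = 56.5 / 0.00029088821 = 194232.69 arcmin ≈ 1.942e+05 arcmin (4 s.f.).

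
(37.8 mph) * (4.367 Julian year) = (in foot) 1 mph = 0.44704 m/s, so 37.8 mph = 37.8 * 0.44704 = 16.898112 m/s. 1 Julian year = 31557600 s, so 4.367 Julian year = 4.367 * 31557600 = 1.3781204e+08 s. Combine: 16.898112 m/s * 1.3781204e+08 s = 2.3287633e+09 m. 1 foot = 0.3048 m, so 2.3287633e+09 m = 2.3287633e+09 / 0.3048 = 7.6402995e+09 foot ≈ 7.64e+09 foot (4 s.f.). Final answer: 7.64e+09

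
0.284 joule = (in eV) 0.284 joule = 0.284 J. 1 eV = 1.6021766e-19 J, so 0.284 J = 0.284 / 1.6021766e-19 = 1.7725886e+18 eV ≈ 1.773e+18 eV (4 s.f.). Final answer: 1.773e+18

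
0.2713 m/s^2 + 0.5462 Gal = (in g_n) 0.02822. Check: 0.2713 m/s^2 is already in m/s^2. 1 Gal = 0.01 m/s^2, so 0.5462 Gal = 0.5462 * 0.01 = 0.005462 m/s^2. Sum: 0.2713 + 0.005462 = 0.276762 m/s^2. 1 g_n = 9.80665 m/s^2, so 0.276762 m/s^2 = 0.276762 / 9.80665 = 0.02822187 g_n ≈ 0.02822 g_n (4 s.f.).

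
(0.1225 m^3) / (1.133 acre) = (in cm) 0.002672. Check: 0.1225 m^3 is already in m^3. 1 acre = 4046.8564 m^2, so 1.133 acre = 1.133 * 4046.8564 = 4585.0883 m^2. Combine: 0.1225 m^3 / 4585.0883 m^2 = 2.6717043e-05 m. 1 cm = 0.01 m, so 2.6717043e-05 m = 2.6717043e-05 / 0.01 = 0.0026717043 cm ≈ 0.002672 cm (4 s.f.).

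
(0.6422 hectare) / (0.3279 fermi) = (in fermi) 1.959e+34. Check: 1 hectare = 10000 m^2, so 0.6422 hectare = 0.6422 * 10000 = 6422 m^2. 1 fermi = 1e-15 m, so 0.3279 fermi = 0.3279 * 1e-15 = 3.279e-16 m. Combine: 6422 m^2 / 3.279e-16 m = 1.9585239e+19 m. 1 fermi = 1e-15 m, so 1.9585239e+19 m = 1.9585239e+19 / 1e-15 = 1.9585239e+34 fermi ≈ 1.959e+34 fermi (4 s.f.).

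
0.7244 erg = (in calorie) 1 erg = 1e-07 J, so 0.7244 erg = 0.7244 * 1e-07 = 7.244e-08 J. 1 calorie = 4.184 J, so 7.244e-08 J = 7.244e-08 / 4.184 = 1.7313576e-08 calorie ≈ 1.731e-08 calorie (4 s.f.). Final answer: 1.731e-08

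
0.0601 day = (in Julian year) 0.0001645. Check: 1 day = 86400 s, so 0.0601 day = 0.0601 * 86400 = 5192.64 s. 1 Julian year = 31557600 s, so 5192.64 s = 5192.64 / 31557600 = 0.00016454483 Julian year ≈ 0.0001645 Julian year (4 s.f.).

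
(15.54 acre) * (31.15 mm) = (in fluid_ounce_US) 1 acre = 4046.8564 m^2, so 15.54 acre = 15.54 * 4046.8564 = 62888.149 m^2. 1 mm = 0.001 m, so 31.15 mm = 31.15 * 0.001 = 0.03115 m. Combine: 62888.149 m^2 * 0.03115 m = 1958.9658 m^3. 1 fluid_ounce_US = 2.957353e-05 m^3, so 1958.9658 m^3 = 1958.9658 / 2.957353e-05 = 66240515 fluid_ounce_US ≈ 6.624e+07 fluid_ounce_US (4 s.f.). Final answer: 6.624e+07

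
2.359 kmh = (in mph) 1.466. Check: 1 kmh = 0.27777778 m/s, so 2.359 kmh = 2.359 * 0.27777778 = 0.65527778 m/s. 1 mph = 0.44704 m/s, so 0.65527778 m/s = 0.65527778 / 0.44704 = 1.4658146 mph ≈ 1.466 mph (4 s.f.).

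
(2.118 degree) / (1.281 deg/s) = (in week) 1 degree = 0.017453293 rad, so 2.118 degree = 2.118 * 0.017453293 = 0.036966074 rad. 1 deg/s = 0.017453293 rad/s, so 1.281 deg/s = 1.281 * 0.017453293 = 0.022357668 rad/s. Combine: 0.036966074 rad / 0.022357668 rad/s = 1.6533958 s. 1 week = 604800 s, so 1.6533958 s = 1.6533958 / 604800 = 2.7337893e-06 week ≈ 2.734e-06 week (4 s.f.). Final answer: 2.734e-06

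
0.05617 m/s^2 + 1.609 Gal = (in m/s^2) 0.05617 m/s^2 is already in m/s^2. 1 Gal = 0.01 m/s^2, so 1.609 Gal = 1.609 * 0.01 = 0.01609 m/s^2. Sum: 0.05617 + 0.01609 = 0.07226 m/s^2. Result: 0.07226 m/s^2. Final answer: 0.07226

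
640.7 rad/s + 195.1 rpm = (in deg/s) 640.7 rad/s is already in rad/s. 1 rpm = 0.10471976 rad/s, so 195.1 rpm = 195.1 * 0.10471976 = 20.430824 rad/s. Sum: 640.7 + 20.430824 = 661.13082 rad/s. 1 deg/s = 0.017453293 rad/s, so 661.13082 rad/s = 661.13082 / 0.017453293 = 37880.006 deg/s ≈ 3.788e+04 deg/s (4 s.f.). Final answer: 3.788e+04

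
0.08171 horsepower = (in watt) 1 horsepower = 745.69987 W, so 0.08171 horsepower = 0.08171 * 745.69987 = 60.931137 W. 60.931137 W = 60.931137 watt ≈ 60.93 watt (4 s.f.). Final answer: 60.93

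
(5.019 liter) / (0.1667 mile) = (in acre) 1 liter = 0.001 m^3, so 5.019 liter = 5.019 * 0.001 = 0.005019 m^3. 1 mile = 1609.344 m, so 0.1667 mile = 0.1667 * 1609.344 = 268.27764 m. Combine: 0.005019 m^3 / 268.27764 m = 1.870823e-05 m^2. 1 acre = 4046.8564 m^2, so 1.870823e-05 m^2 = 1.870823e-05 / 4046.8564 = 4.6229044e-09 acre ≈ 4.623e-09 acre (4 s.f.). Final answer: 4.623e-09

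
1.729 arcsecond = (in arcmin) 0.02882. Check: 1 arcsecond = 4.8481368e-06 rad, so 1.729 arcsecond = 1.729 * 4.8481368e-06 = 8.3824285e-06 rad. 1 arcmin = 0.00029088821 rad, so 8.3824285e-06 rad = 8.3824285e-06 / 0.00029088821 = 0.028816667 arcmin ≈ 0.02882 arcmin (4 s.f.).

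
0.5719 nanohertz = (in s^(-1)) 5.719e-10. Check: 1 nanohertz = 1e-09 Hz, so 0.5719 nanohertz = 0.5719 * 1e-09 = 5.719e-10 Hz. 5.719e-10 Hz = 5.719e-10 s^(-1).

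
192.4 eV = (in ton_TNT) 7.368e-27. Check: 1 eV = 1.6021766e-19 J, so 192.4 eV = 192.4 * 1.6021766e-19 = 3.0825878e-17 J. 1 ton_TNT = 4.184e+09 J, so 3.0825878e-17 J = 3.0825878e-17 / 4.184e+09 = 7.3675618e-27 ton_TNT ≈ 7.368e-27 ton_TNT (4 s.f.).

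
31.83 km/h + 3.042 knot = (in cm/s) 1 km/h = 0.27777778 m/s, so 31.83 km/h = 31.83 * 0.27777778 = 8.8416667 m/s. 1 knot = 0.51444444 m/s, so 3.042 knot = 3.042 * 0.51444444 = 1.56494 m/s. Sum: 8.8416667 + 1.56494 = 10.406607 m/s. 1 cm/s = 0.01 m/s, so 10.406607 m/s = 10.406607 / 0.01 = 1040.6607 cm/s ≈ 1041 cm/s (4 s.f.). Final answer: 1041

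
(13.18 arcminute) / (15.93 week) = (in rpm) 1 arcminute = 0.00029088821 rad, so 13.18 arcminute = 13.18 * 0.00029088821 = 0.0038339066 rad. 1 week = 604800 s, so 15.93 week = 15.93 * 604800 = 9634464 s. Combine: 0.0038339066 rad / 9634464 s = 3.9793668e-10 rad/s. 1 rpm = 0.10471976 rad/s, so 3.9793668e-10 rad/s = 3.9793668e-10 / 0.10471976 = 3.8000154e-09 rpm ≈ 3.8e-09 rpm (4 s.f.). Final answer: 3.8e-09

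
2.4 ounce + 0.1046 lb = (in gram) 115.5. Check: 1 ounce = 0.028349523 kg, so 2.4 ounce = 2.4 * 0.028349523 = 0.068038855 kg. 1 lb = 0.45359237 kg, so 0.1046 lb = 0.1046 * 0.45359237 = 0.047445762 kg. Sum: 0.068038855 + 0.047445762 = 0.11548462 kg. 1 gram = 0.001 kg, so 0.11548462 kg = 0.11548462 / 0.001 = 115.48462 gram ≈ 115.5 gram (4 s.f.).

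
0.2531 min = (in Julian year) 4.812e-07. Check: 1 min = 60 s, so 0.2531 min = 0.2531 * 60 = 15.186 s. 1 Julian year = 31557600 s, so 15.186 s = 15.186 / 31557600 = 4.812153e-07 Julian year ≈ 4.812e-07 Julian year (4 s.f.).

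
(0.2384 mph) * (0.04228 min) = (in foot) 1 mph = 0.44704 m/s, so 0.2384 mph = 0.2384 * 0.44704 = 0.10657434 m/s. 1 min = 60 s, so 0.04228 min = 0.04228 * 60 = 2.5368 s. Combine: 0.10657434 m/s * 2.5368 s = 0.27035778 m. 1 foot = 0.3048 m, so 0.27035778 m = 0.27035778 / 0.3048 = 0.88700058 foot ≈ 0.887 foot (4 s.f.). Final answer: 0.887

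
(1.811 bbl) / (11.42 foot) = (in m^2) 0.08272. Check: 1 bbl = 0.15898729 m^3, so 1.811 bbl = 1.811 * 0.15898729 = 0.28792599 m^3. 1 foot = 0.3048 m, so 11.42 foot = 11.42 * 0.3048 = 3.480816 m. Combine: 0.28792599 m^3 / 3.480816 m = 0.082717958 m^2. Result: 0.082717958 m^2 ≈ 0.08272 m^2 (4 s.f.).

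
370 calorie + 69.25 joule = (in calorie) 386.6. Check: 1 calorie = 4.184 J, so 370 calorie = 370 * 4.184 = 1548.08 J. 69.25 joule = 69.25 J. Sum: 1548.08 + 69.25 = 1617.33 J. 1 calorie = 4.184 J, so 1617.33 J = 1617.33 / 4.184 = 386.55115 calorie ≈ 386.6 calorie (4 s.f.).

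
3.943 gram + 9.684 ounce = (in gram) 278.5. Check: 1 gram = 0.001 kg, so 3.943 gram = 3.943 * 0.001 = 0.003943 kg. 1 ounce = 0.028349523 kg, so 9.684 ounce = 9.684 * 0.028349523 = 0.27453678 kg. Sum: 0.003943 + 0.27453678 = 0.27847978 kg. 1 gram = 0.001 kg, so 0.27847978 kg = 0.27847978 / 0.001 = 278.47978 gram ≈ 278.5 gram (4 s.f.).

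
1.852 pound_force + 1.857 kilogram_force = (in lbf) 5.946. Check: 1 pound_force = 4.4482216 N, so 1.852 pound_force = 1.852 * 4.4482216 = 8.2381064 N. 1 kilogram_force = 9.80665 N, so 1.857 kilogram_force = 1.857 * 9.80665 = 18.210949 N. Sum: 8.2381064 + 18.210949 = 26.449055 N. 1 lbf = 4.4482216 N, so 26.449055 N = 26.449055 / 4.4482216 = 5.9459842 lbf ≈ 5.946 lbf (4 s.f.).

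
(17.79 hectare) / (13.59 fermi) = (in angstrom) 1.309e+29. Check: 1 hectare = 10000 m^2, so 17.79 hectare = 17.79 * 10000 = 177900 m^2. 1 fermi = 1e-15 m, so 13.59 fermi = 13.59 * 1e-15 = 1.359e-14 m. Combine: 177900 m^2 / 1.359e-14 m = 1.3090508e+19 m. 1 angstrom = 1e-10 m, so 1.3090508e+19 m = 1.3090508e+19 / 1e-10 = 1.3090508e+29 angstrom ≈ 1.309e+29 angstrom (4 s.f.).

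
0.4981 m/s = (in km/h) 1.793. Check: 1 km/h = 0.27777778 m/s, so 0.4981 m/s = 0.4981 / 0.27777778 = 1.79316 km/h ≈ 1.793 km/h (4 s.f.).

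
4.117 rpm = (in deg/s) 24.7. Check: 1 rpm = 0.10471976 rad/s, so 4.117 rpm = 4.117 * 0.10471976 = 0.43113123 rad/s. 1 deg/s = 0.017453293 rad/s, so 0.43113123 rad/s = 0.43113123 / 0.017453293 = 24.702 deg/s ≈ 24.7 deg/s (4 s.f.).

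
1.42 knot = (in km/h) 1 knot = 0.51444444 m/s, so 1.42 knot = 1.42 * 0.51444444 = 0.73051111 m/s. 1 km/h = 0.27777778 m/s, so 0.73051111 m/s = 0.73051111 / 0.27777778 = 2.62984 km/h ≈ 2.63 km/h (4 s.f.). Final answer: 2.63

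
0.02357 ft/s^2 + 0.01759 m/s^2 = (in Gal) 2.477. Check: 1 ft/s^2 = 0.3048 m/s^2, so 0.02357 ft/s^2 = 0.02357 * 0.3048 = 0.007184136 m/s^2. 0.01759 m/s^2 is already in m/s^2. Sum: 0.007184136 + 0.01759 = 0.024774136 m/s^2. 1 Gal = 0.01 m/s^2, so 0.024774136 m/s^2 = 0.024774136 / 0.01 = 2.4774136 Gal ≈ 2.477 Gal (4 s.f.).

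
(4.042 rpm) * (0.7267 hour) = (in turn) 176.2. Check: 1 rpm = 0.10471976 rad/s, so 4.042 rpm = 4.042 * 0.10471976 = 0.42327725 rad/s. 1 hour = 3600 s, so 0.7267 hour = 0.7267 * 3600 = 2616.12 s. Combine: 0.42327725 rad/s * 2616.12 s = 1107.3441 rad. 1 turn = 6.2831853 rad, so 1107.3441 rad = 1107.3441 / 6.2831853 = 176.23928 turn ≈ 176.2 turn (4 s.f.).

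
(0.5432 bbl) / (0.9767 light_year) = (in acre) 1 bbl = 0.15898729 m^3, so 0.5432 bbl = 0.5432 * 0.15898729 = 0.086361899 m^3. 1 light_year = 9.4607305e+15 m, so 0.9767 light_year = 0.9767 * 9.4607305e+15 = 9.2402955e+15 m. Combine: 0.086361899 m^3 / 9.2402955e+15 m = 9.346227e-18 m^2. 1 acre = 4046.8564 m^2, so 9.346227e-18 m^2 = 9.346227e-18 / 4046.8564 = 2.309503e-21 acre ≈ 2.31e-21 acre (4 s.f.). Final answer: 2.31e-21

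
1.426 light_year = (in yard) 1.475e+16. Check: 1 light_year = 9.4607305e+15 m, so 1.426 light_year = 1.426 * 9.4607305e+15 = 1.3491002e+16 m. 1 yard = 0.9144 m, so 1.3491002e+16 m = 1.3491002e+16 / 0.9144 = 1.4753939e+16 yard ≈ 1.475e+16 yard (4 s.f.).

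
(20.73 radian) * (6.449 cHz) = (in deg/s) 20.73 radian = 20.73 rad. 1 cHz = 0.01 Hz, so 6.449 cHz = 6.449 * 0.01 = 0.06449 Hz. Combine: 20.73 rad * 0.06449 Hz = 1.3368777 rad/s. 1 deg/s = 0.017453293 rad/s, so 1.3368777 rad/s = 1.3368777 / 0.017453293 = 76.59745 deg/s ≈ 76.6 deg/s (4 s.f.). Final answer: 76.6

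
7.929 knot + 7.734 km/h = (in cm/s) 622.7. Check: 1 knot = 0.51444444 m/s, so 7.929 knot = 7.929 * 0.51444444 = 4.07903 m/s. 1 km/h = 0.27777778 m/s, so 7.734 km/h = 7.734 * 0.27777778 = 2.1483333 m/s. Sum: 4.07903 + 2.1483333 = 6.2273633 m/s. 1 cm/s = 0.01 m/s, so 6.2273633 m/s = 6.2273633 / 0.01 = 622.73633 cm/s ≈ 622.7 cm/s (4 s.f.).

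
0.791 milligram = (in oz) 1 milligram = 1e-06 kg, so 0.791 milligram = 0.791 * 1e-06 = 7.91e-07 kg. 1 oz = 0.028349523 kg, so 7.91e-07 kg = 7.91e-07 / 0.028349523 = 2.7901704e-05 oz ≈ 2.79e-05 oz (4 s.f.). Final answer: 2.79e-05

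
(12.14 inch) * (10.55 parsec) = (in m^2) 1 inch = 0.0254 m, so 12.14 inch = 12.14 * 0.0254 = 0.308356 m. 1 parsec = 3.0856776e+16 m, so 10.55 parsec = 10.55 * 3.0856776e+16 = 3.2553898e+17 m. Combine: 0.308356 m * 3.2553898e+17 m = 1.003819e+17 m^2. Result: 1.003819e+17 m^2 ≈ 1.004e+17 m^2 (4 s.f.). Final answer: 1.004e+17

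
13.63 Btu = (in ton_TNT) 3.437e-06. Check: 1 Btu = 1055.0559 J, so 13.63 Btu = 13.63 * 1055.0559 = 14380.411 J. 1 ton_TNT = 4.184e+09 J, so 14380.411 J = 14380.411 / 4.184e+09 = 3.4370008e-06 ton_TNT ≈ 3.437e-06 ton_TNT (4 s.f.).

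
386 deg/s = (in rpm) 1 deg/s = 0.017453293 rad/s, so 386 deg/s = 386 * 0.017453293 = 6.7369709 rad/s. 1 rpm = 0.10471976 rad/s, so 6.7369709 rad/s = 6.7369709 / 0.10471976 = 64.333333 rpm ≈ 64.33 rpm (4 s.f.). Final answer: 64.33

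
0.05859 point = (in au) 1 point = 0.00035277778 m, so 0.05859 point = 0.05859 * 0.00035277778 = 2.066925e-05 m. 1 au = 1.4959787e+11 m, so 2.066925e-05 m = 2.066925e-05 / 1.4959787e+11 = 1.381654e-16 au ≈ 1.382e-16 au (4 s.f.). Final answer: 1.382e-16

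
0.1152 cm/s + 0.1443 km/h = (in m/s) 0.04124. Check: 1 cm/s = 0.01 m/s, so 0.1152 cm/s = 0.1152 * 0.01 = 0.001152 m/s. 1 km/h = 0.27777778 m/s, so 0.1443 km/h = 0.1443 * 0.27777778 = 0.040083333 m/s. Sum: 0.001152 + 0.040083333 = 0.041235333 m/s. Result: 0.041235333 m/s ≈ 0.04124 m/s (4 s.f.).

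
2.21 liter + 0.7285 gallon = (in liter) 1 liter = 0.001 m^3, so 2.21 liter = 2.21 * 0.001 = 0.00221 m^3. 1 gallon = 0.0037854118 m^3, so 0.7285 gallon = 0.7285 * 0.0037854118 = 0.0027576725 m^3. Sum: 0.00221 + 0.0027576725 = 0.0049676725 m^3. 1 liter = 0.001 m^3, so 0.0049676725 m^3 = 0.0049676725 / 0.001 = 4.9676725 liter ≈ 4.968 liter (4 s.f.). Final answer: 4.968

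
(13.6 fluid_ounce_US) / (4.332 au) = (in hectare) 1 fluid_ounce_US = 2.957353e-05 m^3, so 13.6 fluid_ounce_US = 13.6 * 2.957353e-05 = 0.0004022 m^3. 1 au = 1.4959787e+11 m, so 4.332 au = 4.332 * 1.4959787e+11 = 6.4805798e+11 m. Combine: 0.0004022 m^3 / 6.4805798e+11 m = 6.2062349e-16 m^2. 1 hectare = 10000 m^2, so 6.2062349e-16 m^2 = 6.2062349e-16 / 10000 = 6.2062349e-20 hectare ≈ 6.206e-20 hectare (4 s.f.). Final answer: 6.206e-20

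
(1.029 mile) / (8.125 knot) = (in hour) 1 mile = 1609.344 m, so 1.029 mile = 1.029 * 1609.344 = 1656.015 m. 1 knot = 0.51444444 m/s, so 8.125 knot = 8.125 * 0.51444444 = 4.1798611 m/s. Combine: 1656.015 m / 4.1798611 m/s = 396.189 s. 1 hour = 3600 s, so 396.189 s = 396.189 / 3600 = 0.1100525 hour ≈ 0.1101 hour (4 s.f.). Final answer: 0.1101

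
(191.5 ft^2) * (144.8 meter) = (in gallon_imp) 5.667e+05. Check: 1 ft^2 = 0.09290304 m^2, so 191.5 ft^2 = 191.5 * 0.09290304 = 17.790932 m^2. 144.8 meter = 144.8 m. Combine: 17.790932 m^2 * 144.8 m = 2576.127 m^3. 1 gallon_imp = 0.00454609 m^3, so 2576.127 m^3 = 2576.127 / 0.00454609 = 566668.71 gallon_imp ≈ 5.667e+05 gallon_imp (4 s.f.).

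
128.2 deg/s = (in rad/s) 1 deg/s = 0.017453293 rad/s, so 128.2 deg/s = 128.2 * 0.017453293 = 2.2375121 rad/s. Result: 2.2375121 rad/s ≈ 2.238 rad/s (4 s.f.). Final answer: 2.238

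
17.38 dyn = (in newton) 1 dyn = 1e-05 N, so 17.38 dyn = 17.38 * 1e-05 = 0.0001738 N. 0.0001738 N = 0.0001738 newton. Final answer: 0.0001738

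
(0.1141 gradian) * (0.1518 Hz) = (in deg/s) 1 gradian = 0.015707963 rad, so 0.1141 gradian = 0.1141 * 0.015707963 = 0.0017922786 rad. 0.1518 Hz is already in Hz. Combine: 0.0017922786 rad * 0.1518 Hz = 0.00027206789 rad/s. 1 deg/s = 0.017453293 rad/s, so 0.00027206789 rad/s = 0.00027206789 / 0.017453293 = 0.015588342 deg/s ≈ 0.01559 deg/s (4 s.f.). Final answer: 0.01559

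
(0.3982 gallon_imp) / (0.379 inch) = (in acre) 4.647e-05. Check: 1 gallon_imp = 0.00454609 m^3, so 0.3982 gallon_imp = 0.3982 * 0.00454609 = 0.001810253 m^3. 1 inch = 0.0254 m, so 0.379 inch = 0.379 * 0.0254 = 0.0096266 m. Combine: 0.001810253 m^3 / 0.0096266 m = 0.18804698 m^2. 1 acre = 4046.8564 m^2, so 0.18804698 m^2 = 0.18804698 / 4046.8564 = 4.646742e-05 acre ≈ 4.647e-05 acre (4 s.f.).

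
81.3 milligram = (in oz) 1 milligram = 1e-06 kg, so 81.3 milligram = 81.3 * 1e-06 = 8.13e-05 kg. 1 oz = 0.028349523 kg, so 8.13e-05 kg = 8.13e-05 / 0.028349523 = 0.0028677731 oz ≈ 0.002868 oz (4 s.f.). Final answer: 0.002868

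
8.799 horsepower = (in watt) 1 horsepower = 745.69987 W, so 8.799 horsepower = 8.799 * 745.69987 = 6561.4132 W. 6561.4132 W = 6561.4132 watt ≈ 6561 watt (4 s.f.). Final answer: 6561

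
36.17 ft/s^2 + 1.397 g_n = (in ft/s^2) 81.12. Check: 1 ft/s^2 = 0.3048 m/s^2, so 36.17 ft/s^2 = 36.17 * 0.3048 = 11.024616 m/s^2. 1 g_n = 9.80665 m/s^2, so 1.397 g_n = 1.397 * 9.80665 = 13.69989 m/s^2. Sum: 11.024616 + 13.69989 = 24.724506 m/s^2. 1 ft/s^2 = 0.3048 m/s^2, so 24.724506 m/s^2 = 24.724506 / 0.3048 = 81.117146 ft/s^2 ≈ 81.12 ft/s^2 (4 s.f.).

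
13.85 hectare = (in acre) 34.22. Check: 1 hectare = 10000 m^2, so 13.85 hectare = 13.85 * 10000 = 138500 m^2. 1 acre = 4046.8564 m^2, so 138500 m^2 = 138500 / 4046.8564 = 34.224095 acre ≈ 34.22 acre (4 s.f.).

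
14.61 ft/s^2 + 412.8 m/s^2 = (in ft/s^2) 1369. Check: 1 ft/s^2 = 0.3048 m/s^2, so 14.61 ft/s^2 = 14.61 * 0.3048 = 4.453128 m/s^2. 412.8 m/s^2 is already in m/s^2. Sum: 4.453128 + 412.8 = 417.25313 m/s^2. 1 ft/s^2 = 0.3048 m/s^2, so 417.25313 m/s^2 = 417.25313 / 0.3048 = 1368.9407 ft/s^2 ≈ 1369 ft/s^2 (4 s.f.).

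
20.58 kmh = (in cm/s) 571.7. Check: 1 kmh = 0.27777778 m/s, so 20.58 kmh = 20.58 * 0.27777778 = 5.7166667 m/s. 1 cm/s = 0.01 m/s, so 5.7166667 m/s = 5.7166667 / 0.01 = 571.66667 cm/s ≈ 571.7 cm/s (4 s.f.).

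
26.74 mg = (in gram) 1 mg = 1e-06 kg, so 26.74 mg = 26.74 * 1e-06 = 2.674e-05 kg. 1 gram = 0.001 kg, so 2.674e-05 kg = 2.674e-05 / 0.001 = 0.02674 gram. Final answer: 0.02674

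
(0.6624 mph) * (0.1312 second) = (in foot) 1 mph = 0.44704 m/s, so 0.6624 mph = 0.6624 * 0.44704 = 0.2961193 m/s. 0.1312 second = 0.1312 s. Combine: 0.2961193 m/s * 0.1312 s = 0.038850852 m. 1 foot = 0.3048 m, so 0.038850852 m = 0.038850852 / 0.3048 = 0.12746342 foot ≈ 0.1275 foot (4 s.f.). Final answer: 0.1275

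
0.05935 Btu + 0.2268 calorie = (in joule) 63.57. Check: 1 Btu = 1055.0559 J, so 0.05935 Btu = 0.05935 * 1055.0559 = 62.617565 J. 1 calorie = 4.184 J, so 0.2268 calorie = 0.2268 * 4.184 = 0.9489312 J. Sum: 62.617565 + 0.9489312 = 63.566496 J. 63.566496 J = 63.566496 joule ≈ 63.57 joule (4 s.f.).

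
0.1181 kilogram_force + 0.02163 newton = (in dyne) 1.18e+05. Check: 1 kilogram_force = 9.80665 N, so 0.1181 kilogram_force = 0.1181 * 9.80665 = 1.1581654 N. 0.02163 newton = 0.02163 N. Sum: 1.1581654 + 0.02163 = 1.1797954 N. 1 dyne = 1e-05 N, so 1.1797954 N = 1.1797954 / 1e-05 = 117979.54 dyne ≈ 1.18e+05 dyne (4 s.f.).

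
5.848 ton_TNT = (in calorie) 5.848e+09. Check: 1 ton_TNT = 4.184e+09 J, so 5.848 ton_TNT = 5.848 * 4.184e+09 = 2.4468032e+10 J. 1 calorie = 4.184 J, so 2.4468032e+10 J = 2.4468032e+10 / 4.184 = 5.848e+09 calorie.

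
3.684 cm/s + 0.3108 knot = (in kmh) 1 cm/s = 0.01 m/s, so 3.684 cm/s = 3.684 * 0.01 = 0.03684 m/s. 1 knot = 0.51444444 m/s, so 0.3108 knot = 0.3108 * 0.51444444 = 0.15988933 m/s. Sum: 0.03684 + 0.15988933 = 0.19672933 m/s. 1 kmh = 0.27777778 m/s, so 0.19672933 m/s = 0.19672933 / 0.27777778 = 0.7082256 kmh ≈ 0.7082 kmh (4 s.f.). Final answer: 0.7082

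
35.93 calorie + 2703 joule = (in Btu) 1 calorie = 4.184 J, so 35.93 calorie = 35.93 * 4.184 = 150.33112 J. 2703 joule = 2703 J. Sum: 150.33112 + 2703 = 2853.3311 J. 1 Btu = 1055.0559 J, so 2853.3311 J = 2853.3311 / 1055.0559 = 2.7044361 Btu ≈ 2.704 Btu (4 s.f.). Final answer: 2.704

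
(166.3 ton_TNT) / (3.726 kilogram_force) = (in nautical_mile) 1.028e+07. Check: 1 ton_TNT = 4.184e+09 J, so 166.3 ton_TNT = 166.3 * 4.184e+09 = 6.957992e+11 J. 1 kilogram_force = 9.80665 N, so 3.726 kilogram_force = 3.726 * 9.80665 = 36.539578 N. Combine: 6.957992e+11 J / 36.539578 N = 1.9042344e+10 m. 1 nautical_mile = 1852 m, so 1.9042344e+10 m = 1.9042344e+10 / 1852 = 10282043 nautical_mile ≈ 1.028e+07 nautical_mile (4 s.f.).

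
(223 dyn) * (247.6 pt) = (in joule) 1 dyn = 1e-05 N, so 223 dyn = 223 * 1e-05 = 0.00223 N. 1 pt = 0.00035277778 m, so 247.6 pt = 247.6 * 0.00035277778 = 0.087347778 m. Combine: 0.00223 N * 0.087347778 m = 0.00019478554 J. 0.00019478554 J = 0.00019478554 joule ≈ 0.0001948 joule (4 s.f.). Final answer: 0.0001948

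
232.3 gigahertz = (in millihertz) 1 gigahertz = 1e+09 Hz, so 232.3 gigahertz = 232.3 * 1e+09 = 2.323e+11 Hz. 1 millihertz = 0.001 Hz, so 2.323e+11 Hz = 2.323e+11 / 0.001 = 2.323e+14 millihertz. Final answer: 2.323e+14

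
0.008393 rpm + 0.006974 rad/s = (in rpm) 1 rpm = 0.10471976 rad/s, so 0.008393 rpm = 0.008393 * 0.10471976 = 0.0008789129 rad/s. 0.006974 rad/s is already in rad/s. Sum: 0.0008789129 + 0.006974 = 0.0078529129 rad/s. 1 rpm = 0.10471976 rad/s, so 0.0078529129 rad/s = 0.0078529129 / 0.10471976 = 0.074989794 rpm ≈ 0.07499 rpm (4 s.f.). Final answer: 0.07499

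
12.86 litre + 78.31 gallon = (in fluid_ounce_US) 1 litre = 0.001 m^3, so 12.86 litre = 12.86 * 0.001 = 0.01286 m^3. 1 gallon = 0.0037854118 m^3, so 78.31 gallon = 78.31 * 0.0037854118 = 0.2964356 m^3. Sum: 0.01286 + 0.2964356 = 0.3092956 m^3. 1 fluid_ounce_US = 2.957353e-05 m^3, so 0.3092956 m^3 = 0.3092956 / 2.957353e-05 = 10458.528 fluid_ounce_US ≈ 1.046e+04 fluid_ounce_US (4 s.f.). Final answer: 1.046e+04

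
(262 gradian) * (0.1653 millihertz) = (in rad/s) 0.0006803. Check: 1 gradian = 0.015707963 rad, so 262 gradian = 262 * 0.015707963 = 4.1154864 rad. 1 millihertz = 0.001 Hz, so 0.1653 millihertz = 0.1653 * 0.001 = 0.0001653 Hz. Combine: 4.1154864 rad * 0.0001653 Hz = 0.0006802899 rad/s. Result: 0.0006802899 rad/s ≈ 0.0006803 rad/s (4 s.f.).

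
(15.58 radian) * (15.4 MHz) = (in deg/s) 15.58 radian = 15.58 rad. 1 MHz = 1000000 Hz, so 15.4 MHz = 15.4 * 1000000 = 15400000 Hz. Combine: 15.58 rad * 15400000 Hz = 2.39932e+08 rad/s. 1 deg/s = 0.017453293 rad/s, so 2.39932e+08 rad/s = 2.39932e+08 / 0.017453293 = 1.3747091e+10 deg/s ≈ 1.375e+10 deg/s (4 s.f.). Final answer: 1.375e+10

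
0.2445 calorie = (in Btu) 1 calorie = 4.184 J, so 0.2445 calorie = 0.2445 * 4.184 = 1.022988 J. 1 Btu = 1055.0559 J, so 1.022988 J = 1.022988 / 1055.0559 = 0.00096960554 Btu ≈ 0.0009696 Btu (4 s.f.). Final answer: 0.0009696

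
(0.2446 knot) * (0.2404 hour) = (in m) 1 knot = 0.51444444 m/s, so 0.2446 knot = 0.2446 * 0.51444444 = 0.12583311 m/s. 1 hour = 3600 s, so 0.2404 hour = 0.2404 * 3600 = 865.44 s. Combine: 0.12583311 m/s * 865.44 s = 108.90101 m. Result: 108.90101 m ≈ 108.9 m (4 s.f.). Final answer: 108.9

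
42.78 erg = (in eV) 1 erg = 1e-07 J, so 42.78 erg = 42.78 * 1e-07 = 4.278e-06 J. 1 eV = 1.6021766e-19 J, so 4.278e-06 J = 4.278e-06 / 1.6021766e-19 = 2.6701176e+13 eV ≈ 2.67e+13 eV (4 s.f.). Final answer: 2.67e+13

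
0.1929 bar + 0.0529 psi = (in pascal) 1.965e+04. Check: 1 bar = 100000 Pa, so 0.1929 bar = 0.1929 * 100000 = 19290 Pa. 1 psi = 6894.7573 Pa, so 0.0529 psi = 0.0529 * 6894.7573 = 364.73266 Pa. Sum: 19290 + 364.73266 = 19654.733 Pa. 19654.733 Pa = 19654.733 pascal ≈ 1.965e+04 pascal (4 s.f.).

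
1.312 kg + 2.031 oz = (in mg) 1.37e+06. Check: 1.312 kg is already in kg. 1 oz = 0.028349523 kg, so 2.031 oz = 2.031 * 0.028349523 = 0.057577881 kg. Sum: 1.312 + 0.057577881 = 1.3695779 kg. 1 mg = 1e-06 kg, so 1.3695779 kg = 1.3695779 / 1e-06 = 1369577.9 mg ≈ 1.37e+06 mg (4 s.f.).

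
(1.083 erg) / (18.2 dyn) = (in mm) 0.5951. Check: 1 erg = 1e-07 J, so 1.083 erg = 1.083 * 1e-07 = 1.083e-07 J. 1 dyn = 1e-05 N, so 18.2 dyn = 18.2 * 1e-05 = 0.000182 N. Combine: 1.083e-07 J / 0.000182 N = 0.00059505495 m. 1 mm = 0.001 m, so 0.00059505495 m = 0.00059505495 / 0.001 = 0.59505495 mm ≈ 0.5951 mm (4 s.f.).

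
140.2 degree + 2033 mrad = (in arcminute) 1 degree = 0.017453293 rad, so 140.2 degree = 140.2 * 0.017453293 = 2.4469516 rad. 1 mrad = 0.001 rad, so 2033 mrad = 2033 * 0.001 = 2.033 rad. Sum: 2.4469516 + 2.033 = 4.4799516 rad. 1 arcminute = 0.00029088821 rad, so 4.4799516 rad = 4.4799516 / 0.00029088821 = 15400.939 arcminute ≈ 1.54e+04 arcminute (4 s.f.). Final answer: 1.54e+04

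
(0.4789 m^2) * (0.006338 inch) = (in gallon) 0.4789 m^2 is already in m^2. 1 inch = 0.0254 m, so 0.006338 inch = 0.006338 * 0.0254 = 0.0001609852 m. Combine: 0.4789 m^2 * 0.0001609852 m = 7.7095812e-05 m^3. 1 gallon = 0.0037854118 m^3, so 7.7095812e-05 m^3 = 7.7095812e-05 / 0.0037854118 = 0.020366559 gallon ≈ 0.02037 gallon (4 s.f.). Final answer: 0.02037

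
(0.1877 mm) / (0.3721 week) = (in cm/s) 8.341e-08. Check: 1 mm = 0.001 m, so 0.1877 mm = 0.1877 * 0.001 = 0.0001877 m. 1 week = 604800 s, so 0.3721 week = 0.3721 * 604800 = 225046.08 s. Combine: 0.0001877 m / 225046.08 s = 8.3405141e-10 m/s. 1 cm/s = 0.01 m/s, so 8.3405141e-10 m/s = 8.3405141e-10 / 0.01 = 8.3405141e-08 cm/s ≈ 8.341e-08 cm/s (4 s.f.).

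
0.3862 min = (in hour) 0.006437. Check: 1 min = 60 s, so 0.3862 min = 0.3862 * 60 = 23.172 s. 1 hour = 3600 s, so 23.172 s = 23.172 / 3600 = 0.0064366667 hour ≈ 0.006437 hour (4 s.f.).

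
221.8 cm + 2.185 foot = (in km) 1 cm = 0.01 m, so 221.8 cm = 221.8 * 0.01 = 2.218 m. 1 foot = 0.3048 m, so 2.185 foot = 2.185 * 0.3048 = 0.665988 m. Sum: 2.218 + 0.665988 = 2.883988 m. 1 km = 1000 m, so 2.883988 m = 2.883988 / 1000 = 0.002883988 km ≈ 0.002884 km (4 s.f.). Final answer: 0.002884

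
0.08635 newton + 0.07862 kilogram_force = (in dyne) 0.08635 newton = 0.08635 N. 1 kilogram_force = 9.80665 N, so 0.07862 kilogram_force = 0.07862 * 9.80665 = 0.77099882 N. Sum: 0.08635 + 0.77099882 = 0.85734882 N. 1 dyne = 1e-05 N, so 0.85734882 N = 0.85734882 / 1e-05 = 85734.882 dyne ≈ 8.573e+04 dyne (4 s.f.). Final answer: 8.573e+04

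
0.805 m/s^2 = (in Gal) 1 Gal = 0.01 m/s^2, so 0.805 m/s^2 = 0.805 / 0.01 = 80.5 Gal. Final answer: 80.5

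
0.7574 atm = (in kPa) 1 atm = 101325 Pa, so 0.7574 atm = 0.7574 * 101325 = 76743.555 Pa. 1 kPa = 1000 Pa, so 76743.555 Pa = 76743.555 / 1000 = 76.743555 kPa ≈ 76.74 kPa (4 s.f.). Final answer: 76.74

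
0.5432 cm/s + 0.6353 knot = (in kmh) 1.196. Check: 1 cm/s = 0.01 m/s, so 0.5432 cm/s = 0.5432 * 0.01 = 0.005432 m/s. 1 knot = 0.51444444 m/s, so 0.6353 knot = 0.6353 * 0.51444444 = 0.32682656 m/s. Sum: 0.005432 + 0.32682656 = 0.33225856 m/s. 1 kmh = 0.27777778 m/s, so 0.33225856 m/s = 0.33225856 / 0.27777778 = 1.1961308 kmh ≈ 1.196 kmh (4 s.f.).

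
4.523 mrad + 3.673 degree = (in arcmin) 1 mrad = 0.001 rad, so 4.523 mrad = 4.523 * 0.001 = 0.004523 rad. 1 degree = 0.017453293 rad, so 3.673 degree = 3.673 * 0.017453293 = 0.064105943 rad. Sum: 0.004523 + 0.064105943 = 0.068628943 rad. 1 arcmin = 0.00029088821 rad, so 0.068628943 rad = 0.068628943 / 0.00029088821 = 235.92893 arcmin ≈ 235.9 arcmin (4 s.f.). Final answer: 235.9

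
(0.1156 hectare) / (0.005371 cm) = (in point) 1 hectare = 10000 m^2, so 0.1156 hectare = 0.1156 * 10000 = 1156 m^2. 1 cm = 0.01 m, so 0.005371 cm = 0.005371 * 0.01 = 5.371e-05 m. Combine: 1156 m^2 / 5.371e-05 m = 21522994 m. 1 point = 0.00035277778 m, so 21522994 m = 21522994 / 0.00035277778 = 6.1010061e+10 point ≈ 6.101e+10 point (4 s.f.). Final answer: 6.101e+10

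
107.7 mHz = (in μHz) 1.077e+05. Check: 1 mHz = 0.001 Hz, so 107.7 mHz = 107.7 * 0.001 = 0.1077 Hz. 1 μHz = 1e-06 Hz, so 0.1077 Hz = 0.1077 / 1e-06 = 107700 μHz ≈ 1.077e+05 μHz (4 s.f.).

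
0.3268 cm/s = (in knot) 1 cm/s = 0.01 m/s, so 0.3268 cm/s = 0.3268 * 0.01 = 0.003268 m/s. 1 knot = 0.51444444 m/s, so 0.003268 m/s = 0.003268 / 0.51444444 = 0.0063524838 knot ≈ 0.006352 knot (4 s.f.). Final answer: 0.006352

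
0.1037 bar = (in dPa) 1.037e+05. Check: 1 bar = 100000 Pa, so 0.1037 bar = 0.1037 * 100000 = 10370 Pa. 1 dPa = 0.1 Pa, so 10370 Pa = 10370 / 0.1 = 103700 dPa ≈ 1.037e+05 dPa (4 s.f.).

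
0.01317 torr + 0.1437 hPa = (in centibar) 1 torr = 133.32237 Pa, so 0.01317 torr = 0.01317 * 133.32237 = 1.7558556 Pa. 1 hPa = 100 Pa, so 0.1437 hPa = 0.1437 * 100 = 14.37 Pa. Sum: 1.7558556 + 14.37 = 16.125856 Pa. 1 centibar = 1000 Pa, so 16.125856 Pa = 16.125856 / 1000 = 0.016125856 centibar ≈ 0.01613 centibar (4 s.f.). Final answer: 0.01613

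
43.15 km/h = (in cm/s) 1199. Check: 1 km/h = 0.27777778 m/s, so 43.15 km/h = 43.15 * 0.27777778 = 11.986111 m/s. 1 cm/s = 0.01 m/s, so 11.986111 m/s = 11.986111 / 0.01 = 1198.6111 cm/s ≈ 1199 cm/s (4 s.f.).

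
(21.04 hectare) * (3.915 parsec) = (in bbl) 1.599e+23. Check: 1 hectare = 10000 m^2, so 21.04 hectare = 21.04 * 10000 = 210400 m^2. 1 parsec = 3.0856776e+16 m, so 3.915 parsec = 3.915 * 3.0856776e+16 = 1.2080428e+17 m. Combine: 210400 m^2 * 1.2080428e+17 m = 2.541722e+22 m^3. 1 bbl = 0.15898729 m^3, so 2.541722e+22 m^3 = 2.541722e+22 / 0.15898729 = 1.598695e+23 bbl ≈ 1.599e+23 bbl (4 s.f.).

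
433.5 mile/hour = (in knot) 1 mile/hour = 0.44704 m/s, so 433.5 mile/hour = 433.5 * 0.44704 = 193.79184 m/s. 1 knot = 0.51444444 m/s, so 193.79184 m/s = 193.79184 / 0.51444444 = 376.7012 knot ≈ 376.7 knot (4 s.f.). Final answer: 376.7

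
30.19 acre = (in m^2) 1.222e+05. Check: 1 acre = 4046.8564 m^2, so 30.19 acre = 30.19 * 4046.8564 = 122174.6 m^2. Result: 122174.6 m^2 ≈ 1.222e+05 m^2 (4 s.f.).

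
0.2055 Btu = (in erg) 2.168e+09. Check: 1 Btu = 1055.0559 J, so 0.2055 Btu = 0.2055 * 1055.0559 = 216.81398 J. 1 erg = 1e-07 J, so 216.81398 J = 216.81398 / 1e-07 = 2.1681398e+09 erg ≈ 2.168e+09 erg (4 s.f.).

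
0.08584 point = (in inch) 1 point = 0.00035277778 m, so 0.08584 point = 0.08584 * 0.00035277778 = 3.0282444e-05 m. 1 inch = 0.0254 m, so 3.0282444e-05 m = 3.0282444e-05 / 0.0254 = 0.0011922222 inch ≈ 0.001192 inch (4 s.f.). Final answer: 0.001192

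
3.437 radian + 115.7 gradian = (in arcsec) 1.084e+06. Check: 3.437 radian = 3.437 rad. 1 gradian = 0.015707963 rad, so 115.7 gradian = 115.7 * 0.015707963 = 1.8174114 rad. Sum: 3.437 + 1.8174114 = 5.2544114 rad. 1 arcsec = 4.8481368e-06 rad, so 5.2544114 rad = 5.2544114 / 4.8481368e-06 = 1083800.1 arcsec ≈ 1.084e+06 arcsec (4 s.f.).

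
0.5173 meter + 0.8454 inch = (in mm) 538.8. Check: 0.5173 meter = 0.5173 m. 1 inch = 0.0254 m, so 0.8454 inch = 0.8454 * 0.0254 = 0.02147316 m. Sum: 0.5173 + 0.02147316 = 0.53877316 m. 1 mm = 0.001 m, so 0.53877316 m = 0.53877316 / 0.001 = 538.77316 mm ≈ 538.8 mm (4 s.f.).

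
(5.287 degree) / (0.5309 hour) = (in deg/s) 1 degree = 0.017453293 rad, so 5.287 degree = 5.287 * 0.017453293 = 0.092275558 rad. 1 hour = 3600 s, so 0.5309 hour = 0.5309 * 3600 = 1911.24 s. Combine: 0.092275558 rad / 1911.24 s = 4.8280466e-05 rad/s. 1 deg/s = 0.017453293 rad/s, so 4.8280466e-05 rad/s = 4.8280466e-05 / 0.017453293 = 0.0027662669 deg/s ≈ 0.002766 deg/s (4 s.f.). Final answer: 0.002766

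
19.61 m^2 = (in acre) 1 acre = 4046.8564 m^2, so 19.61 m^2 = 19.61 / 4046.8564 = 0.0048457365 acre ≈ 0.004846 acre (4 s.f.). Final answer: 0.004846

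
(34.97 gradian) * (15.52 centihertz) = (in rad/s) 0.08525. Check: 1 gradian = 0.015707963 rad, so 34.97 gradian = 34.97 * 0.015707963 = 0.54930748 rad. 1 centihertz = 0.01 Hz, so 15.52 centihertz = 15.52 * 0.01 = 0.1552 Hz. Combine: 0.54930748 rad * 0.1552 Hz = 0.08525252 rad/s. Result: 0.08525252 rad/s ≈ 0.08525 rad/s (4 s.f.).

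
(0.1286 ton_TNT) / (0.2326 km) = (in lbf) 1 ton_TNT = 4.184e+09 J, so 0.1286 ton_TNT = 0.1286 * 4.184e+09 = 5.380624e+08 J. 1 km = 1000 m, so 0.2326 km = 0.2326 * 1000 = 232.6 m. Combine: 5.380624e+08 J / 232.6 m = 2313251.9 N. 1 lbf = 4.4482216 N, so 2313251.9 N = 2313251.9 / 4.4482216 = 520039.72 lbf ≈ 5.2e+05 lbf (4 s.f.). Final answer: 5.2e+05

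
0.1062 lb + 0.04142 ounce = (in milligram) 4.935e+04. Check: 1 lb = 0.45359237 kg, so 0.1062 lb = 0.1062 * 0.45359237 = 0.04817151 kg. 1 ounce = 0.028349523 kg, so 0.04142 ounce = 0.04142 * 0.028349523 = 0.0011742372 kg. Sum: 0.04817151 + 0.0011742372 = 0.049345747 kg. 1 milligram = 1e-06 kg, so 0.049345747 kg = 0.049345747 / 1e-06 = 49345.747 milligram ≈ 4.935e+04 milligram (4 s.f.).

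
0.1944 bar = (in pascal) 1 bar = 100000 Pa, so 0.1944 bar = 0.1944 * 100000 = 19440 Pa. 19440 Pa = 19440 pascal ≈ 1.944e+04 pascal (4 s.f.). Final answer: 1.944e+04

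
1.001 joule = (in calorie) 1.001 joule = 1.001 J. 1 calorie = 4.184 J, so 1.001 J = 1.001 / 4.184 = 0.23924474 calorie ≈ 0.2392 calorie (4 s.f.). Final answer: 0.2392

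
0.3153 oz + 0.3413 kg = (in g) 1 oz = 0.028349523 kg, so 0.3153 oz = 0.3153 * 0.028349523 = 0.0089386046 kg. 0.3413 kg is already in kg. Sum: 0.0089386046 + 0.3413 = 0.3502386 kg. 1 g = 0.001 kg, so 0.3502386 kg = 0.3502386 / 0.001 = 350.2386 g ≈ 350.2 g (4 s.f.). Final answer: 350.2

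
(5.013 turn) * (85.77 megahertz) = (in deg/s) 1 turn = 6.2831853 rad, so 5.013 turn = 5.013 * 6.2831853 = 31.497608 rad. 1 megahertz = 1000000 Hz, so 85.77 megahertz = 85.77 * 1000000 = 85770000 Hz. Combine: 31.497608 rad * 85770000 Hz = 2.7015498e+09 rad/s. 1 deg/s = 0.017453293 rad/s, so 2.7015498e+09 rad/s = 2.7015498e+09 / 0.017453293 = 1.547874e+11 deg/s ≈ 1.548e+11 deg/s (4 s.f.). Final answer: 1.548e+11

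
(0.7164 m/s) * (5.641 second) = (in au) 0.7164 m/s is already in m/s. 5.641 second = 5.641 s. Combine: 0.7164 m/s * 5.641 s = 4.0412124 m. 1 au = 1.4959787e+11 m, so 4.0412124 m = 4.0412124 / 1.4959787e+11 = 2.7013836e-11 au ≈ 2.701e-11 au (4 s.f.). Final answer: 2.701e-11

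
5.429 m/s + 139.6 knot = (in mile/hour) 172.8. Check: 5.429 m/s is already in m/s. 1 knot = 0.51444444 m/s, so 139.6 knot = 139.6 * 0.51444444 = 71.816444 m/s. Sum: 5.429 + 71.816444 = 77.245444 m/s. 1 mile/hour = 0.44704 m/s, so 77.245444 m/s = 77.245444 / 0.44704 = 172.79314 mile/hour ≈ 172.8 mile/hour (4 s.f.).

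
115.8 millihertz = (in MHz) 1 millihertz = 0.001 Hz, so 115.8 millihertz = 115.8 * 0.001 = 0.1158 Hz. 1 MHz = 1000000 Hz, so 0.1158 Hz = 0.1158 / 1000000 = 1.158e-07 MHz. Final answer: 1.158e-07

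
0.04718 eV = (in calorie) 1.807e-21. Check: 1 eV = 1.6021766e-19 J, so 0.04718 eV = 0.04718 * 1.6021766e-19 = 7.5590694e-21 J. 1 calorie = 4.184 J, so 7.5590694e-21 J = 7.5590694e-21 / 4.184 = 1.8066609e-21 calorie ≈ 1.807e-21 calorie (4 s.f.).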